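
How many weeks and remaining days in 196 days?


28 weeks 0 days

Weeks: 196 ÷ 7 = 28 remainder 0


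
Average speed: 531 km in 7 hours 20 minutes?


72.4 km/h

Distance: 531 km
Time: 7h 20m = 440 min = 440/60 = 22/3 hours
Speed = 531 ÷ (22/3) = 531 × 3 / 22 = 1593/22 ≈ 72.4 km/h


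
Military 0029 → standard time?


12:29 AM

Hour: 0
0 → 12 AM (midnight)


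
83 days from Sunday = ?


Saturday

Start: Sunday (index 6)
(6 + 83) mod 7
= 89 mod 7
= 5
Index 5 → Saturday


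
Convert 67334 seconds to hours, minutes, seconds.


18h 42m 14s

Hours: 67334 ÷ 3600 = 18 remainder 2534
Minutes: 2534 ÷ 60 = 42 remainder 14
Seconds: 14


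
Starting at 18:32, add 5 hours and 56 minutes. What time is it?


Start: 1112 minutes from midnight
Add: 356 minutes
Total: 1468 minutes
Hours: 1468 ÷ 60 = 24 remainder 28
24 ≥ 24 → 24 - 24 = 0 (next day)

00:28 (next day)


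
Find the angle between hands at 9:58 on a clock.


49.0°

Hour hand = 9×30 + 58×0.5 = 299.0°
Minute hand = 58×6 = 348°
Difference = |299.0 - 348| = 49.0°


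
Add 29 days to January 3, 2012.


February 1, 2012

Start: January 3, 2012
Add 29 days
January 3 → February 1: 31 - 3 + 1 = 29 days (29 - 29 = 0 left)
Land exactly on February 1, 2012


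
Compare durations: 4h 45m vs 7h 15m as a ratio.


19:29 (0.66)

Duration 1: 285 minutes
Duration 2: 435 minutes
Ratio = 285:435
GCD = 15
Simplified = 19:29
As a decimal: 19/29 ≈ 0.66


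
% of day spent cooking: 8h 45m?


Time: 525 minutes
Day: 1440 minutes
Percentage = (525/1440) × 100 ≈ 36.5%

36.5%


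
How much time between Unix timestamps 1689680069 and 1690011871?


Difference = 1690011871 - 1689680069 = 331802 seconds
In hours: 331802 / 3600 ≈ 92.2
In days: 331802 / 86400 ≈ 3.84

331802 seconds (92.2 hours / 3.84 days)


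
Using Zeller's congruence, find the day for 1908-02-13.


Thursday

Zeller's congruence:
q=13, m=14, k=7, j=19
h = (13 + ⌊13×15/5⌋ + 7 + ⌊7/4⌋ + ⌊19/4⌋ - 2×19) mod 7
= (13 + 39 + 7 + 1 + 4 - 38) mod 7
= 26 mod 7 = 5
h=5 → Thursday


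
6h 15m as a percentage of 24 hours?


Total minutes: 6×60 + 15 = 375
Day = 24×60 = 1440 minutes
Fraction = 375/1440 ≈ 0.2604
As a percentage: 375/1440 × 100 ≈ 26.04%

0.2604 (26.04%)


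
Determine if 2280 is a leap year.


Rules: divisible by 4 AND (not by 100 OR by 400)
2280 ÷ 4 = 570 exactly → divisible by 4
2280 ÷ 100 = 22 remainder 80 → not divisible by 100
Divisible by 4 but not by 100 → leap year

Yes


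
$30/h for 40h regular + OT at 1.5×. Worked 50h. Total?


Regular: 40h × $30 = $1200.00
Overtime: 50 - 40 = 10h
OT pay: 10h × $30 × 1.5 = $450.00
Total = $1200.00 + $450.00 = $1650.00

$1650.00


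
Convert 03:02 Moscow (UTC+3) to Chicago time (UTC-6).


Time difference = UTC-6 - UTC+3 = -9 hours
New hour = (3 -9) mod 24
= -6 mod 24 = 18
Minutes unchanged → 18:02; -6 < 0 → previous day

18:02 (previous day)


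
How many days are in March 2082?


31 days

Month: March (month 3)
March has 31 days


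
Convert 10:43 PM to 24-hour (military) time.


22:43

Input: 10:43 PM
PM: 10 + 12 = 22


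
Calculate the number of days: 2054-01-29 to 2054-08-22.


205 days

From January 29, 2054 to August 22, 2054
Rest of January 2054: 31 - 29 = 2
Full months: February 2054 28, March 31, April 30, May 31, June 30, July 31
Days into August 2054: 22
Total = 2 + 28 + 31 + 30 + 31 + 30 + 31 + 22 = 205 days


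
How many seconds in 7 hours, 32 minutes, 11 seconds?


Hours: 7 × 3600 = 25200
Minutes: 32 × 60 = 1920
Seconds: 11
Total = 25200 + 1920 + 11 = 27131

27131 seconds


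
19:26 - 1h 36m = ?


Start: 1166 minutes from midnight
Subtract: 96 minutes
Remaining: 1166 - 96 = 1070
Hours: 17, Minutes: 50

17:50


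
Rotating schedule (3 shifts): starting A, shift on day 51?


Shifts: A, B, C
Start: A (index 0)
Day 51: (0 + 51 - 1) mod 3
= 50 mod 3
= 2
Index 2 → shift C

Shift C


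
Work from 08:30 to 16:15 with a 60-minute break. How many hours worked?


6h 45m (405 minutes)

Total time = (16×60+15) - (8×60+30)
= 975 - 510 = 465 min
Minus break: 465 - 60 = 405 min
= 6h 45m


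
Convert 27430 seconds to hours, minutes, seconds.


Hours: 27430 ÷ 3600 = 7 remainder 2230
Minutes: 2230 ÷ 60 = 37 remainder 10
Seconds: 10

7h 37m 10s


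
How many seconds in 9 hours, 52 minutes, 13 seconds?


35533 seconds

Hours: 9 × 3600 = 32400
Minutes: 52 × 60 = 3120
Seconds: 13
Total = 32400 + 3120 + 13 = 35533


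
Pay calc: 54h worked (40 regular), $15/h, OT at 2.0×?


$1020.00

Regular: 40h × $15 = $600.00
Overtime: 54 - 40 = 14h
OT pay: 14h × $15 × 2.0 = $420.00
Total = $600.00 + $420.00 = $1020.00


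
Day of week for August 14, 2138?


Thursday

Zeller's congruence:
q=14, m=8, k=38, j=21
h = (14 + ⌊13×9/5⌋ + 38 + ⌊38/4⌋ + ⌊21/4⌋ - 2×21) mod 7
= (14 + 23 + 38 + 9 + 5 - 42) mod 7
= 47 mod 7 = 5
h=5 → Thursday


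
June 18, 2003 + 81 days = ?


Start: June 18, 2003
Add 81 days
June 18 → July 1: 30 - 18 + 1 = 13 days (81 - 13 = 68 left)
July 1 → August 1: 31 - 1 + 1 = 31 days (68 - 31 = 37 left)
August 1 → September 1: 31 - 1 + 1 = 31 days (37 - 31 = 6 left)
September 1 + 6 = September 7, 2003

September 7, 2003


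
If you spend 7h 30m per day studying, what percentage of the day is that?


Time: 450 minutes
Day: 1440 minutes
Percentage = (450/1440) × 100 ≈ 31.3%

31.3%


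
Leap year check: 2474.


No

Rules: divisible by 4 AND (not by 100 OR by 400)
2474 ÷ 4 = 618 remainder 2 → not divisible by 4
Not divisible by 4 → not a leap year


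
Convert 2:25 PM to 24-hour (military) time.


14:25

Input: 2:25 PM
PM: 2 + 12 = 14


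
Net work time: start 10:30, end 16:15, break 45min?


Total time = (16×60+15) - (10×60+30)
= 975 - 630 = 345 min
Minus break: 345 - 45 = 300 min
= 5h 0m

5h 0m (300 minutes)


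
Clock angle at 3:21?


25.5°

Hour hand = 3×30 + 21×0.5 = 100.5°
Minute hand = 21×6 = 126°
Difference = |100.5 - 126| = 25.5°


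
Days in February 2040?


29 days

Month: February (month 2)
February: 28 or 29 (leap year)
2040 leap year? Yes


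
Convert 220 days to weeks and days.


Weeks: 220 ÷ 7 = 31 remainder 3

31 weeks 3 days


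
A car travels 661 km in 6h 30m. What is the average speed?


Distance: 661 km
Time: 6h 30m = 390 min = 390/60 = 13/2 hours
Speed = 661 ÷ (13/2) = 661 × 2 / 13 = 1322/13 ≈ 101.7 km/h

101.7 km/h


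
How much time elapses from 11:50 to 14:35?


End time in minutes: 14×60 + 35 = 875
Start time in minutes: 11×60 + 50 = 710
Difference = 875 - 710 = 165 minutes
= 2 hours 45 minutes

2h 45m


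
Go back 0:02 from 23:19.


Start: 1399 minutes from midnight
Subtract: 2 minutes
Remaining: 1399 - 2 = 1397
Hours: 23, Minutes: 17

23:17


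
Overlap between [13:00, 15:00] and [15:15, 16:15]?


Meeting A: 780-900 (in minutes from midnight)
Meeting B: 915-975
Overlap start = max(780, 915) = 915
Overlap end = min(900, 975) = 900
Overlap = max(0, 900 - 915) = 0 min

0 minutes


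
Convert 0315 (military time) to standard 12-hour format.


3:15 AM

Hour: 3
3 < 12 → AM


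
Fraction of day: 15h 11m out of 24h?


Total minutes: 15×60 + 11 = 911
Day = 24×60 = 1440 minutes
Fraction = 911/1440 ≈ 0.6326
As a percentage: 911/1440 × 100 ≈ 63.26%

0.6326 (63.26%)


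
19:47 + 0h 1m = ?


Start: 1187 minutes from midnight
Add: 1 minutes
Total: 1188 minutes
Hours: 1188 ÷ 60 = 19 remainder 48

19:48


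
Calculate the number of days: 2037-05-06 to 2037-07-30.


From May 6, 2037 to July 30, 2037
Rest of May 2037: 31 - 6 = 25
Full months: June 30
Days into July 2037: 30
Total = 25 + 30 + 30 = 85 days

85 days


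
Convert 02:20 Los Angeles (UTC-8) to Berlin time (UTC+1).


Time difference = UTC+1 - UTC-8 = +9 hours
New hour = (2 + 9) mod 24
= 11 mod 24 = 11
Minutes unchanged → 11:20

11:20


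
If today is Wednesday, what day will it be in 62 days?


Tuesday

Start: Wednesday (index 2)
(2 + 62) mod 7
= 64 mod 7
= 1
Index 1 → Tuesday


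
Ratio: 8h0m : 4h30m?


Duration 1: 480 minutes
Duration 2: 270 minutes
Ratio = 480:270
GCD = 30
Simplified = 16:9
As a decimal: 16/9 ≈ 1.78

16:9 (1.78)


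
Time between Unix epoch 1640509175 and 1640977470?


Difference = 1640977470 - 1640509175 = 468295 seconds
In hours: 468295 / 3600 ≈ 130.1
In days: 468295 / 86400 ≈ 5.42

468295 seconds (130.1 hours / 5.42 days)


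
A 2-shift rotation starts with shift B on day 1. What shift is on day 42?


Shifts: A, B
Start: B (index 1)
Day 42: (1 + 42 - 1) mod 2
= 42 mod 2
= 0
Index 0 → shift A

Shift A


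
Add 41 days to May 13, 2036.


June 23, 2036

Start: May 13, 2036
Add 41 days
May 13 → June 1: 31 - 13 + 1 = 19 days (41 - 19 = 22 left)
June 1 + 22 = June 23, 2036


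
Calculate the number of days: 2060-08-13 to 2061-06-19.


310 days

From August 13, 2060 to June 19, 2061
Rest of August 2060: 31 - 13 = 18
Full months: September 30, October 31, November 30, December 31, January 31, February 2061 28, March 31, April 30, May 31
Days into June 2061: 19
Total = 18 + 30 + 31 + 30 + 31 + 31 + 28 + 31 + 30 + 31 + 19 = 310 days


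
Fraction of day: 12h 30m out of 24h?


Total minutes: 12×60 + 30 = 750
Day = 24×60 = 1440 minutes
Fraction = 750/1440 ≈ 0.5208
As a percentage: 750/1440 × 100 ≈ 52.08%

0.5208 (52.08%)


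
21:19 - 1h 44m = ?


19:35

Start: 1279 minutes from midnight
Subtract: 104 minutes
Remaining: 1279 - 104 = 1175
Hours: 19, Minutes: 35


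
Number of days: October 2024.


31 days

Month: October (month 10)
October has 31 days


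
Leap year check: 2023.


No

Rules: divisible by 4 AND (not by 100 OR by 400)
2023 ÷ 4 = 505 remainder 3 → not divisible by 4
Not divisible by 4 → not a leap year


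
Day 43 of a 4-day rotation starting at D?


Shifts: A, B, C, D
Start: D (index 3)
Day 43: (3 + 43 - 1) mod 4
= 45 mod 4
= 1
Index 1 → shift B

Shift B


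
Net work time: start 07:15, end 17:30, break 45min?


9h 30m (570 minutes)

Total time = (17×60+30) - (7×60+15)
= 1050 - 435 = 615 min
Minus break: 615 - 45 = 570 min
= 9h 30m


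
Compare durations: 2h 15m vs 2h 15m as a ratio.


1:1 (1.00)

Duration 1: 135 minutes
Duration 2: 135 minutes
Ratio = 135:135
GCD = 135
Simplified = 1:1
As a decimal: 1/1 = 1.00


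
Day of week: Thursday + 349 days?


Start: Thursday (index 3)
(3 + 349) mod 7
= 352 mod 7
= 2
Index 2 → Wednesday

Wednesday


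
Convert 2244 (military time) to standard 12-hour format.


Hour: 22
22 - 12 = 10 → PM

10:44 PM


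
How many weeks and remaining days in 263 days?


37 weeks 4 days

Weeks: 263 ÷ 7 = 37 remainder 4


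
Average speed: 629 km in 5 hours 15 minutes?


119.8 km/h

Distance: 629 km
Time: 5h 15m = 315 min = 315/60 = 21/4 hours
Speed = 629 ÷ (21/4) = 629 × 4 / 21 = 2516/21 ≈ 119.8 km/h


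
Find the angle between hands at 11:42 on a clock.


Hour hand = 11×30 + 42×0.5 = 351.0°
Minute hand = 42×6 = 252°
Difference = |351.0 - 252| = 99.0°

99.0°


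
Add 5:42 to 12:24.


18:06

Start: 744 minutes from midnight
Add: 342 minutes
Total: 1086 minutes
Hours: 1086 ÷ 60 = 18 remainder 6


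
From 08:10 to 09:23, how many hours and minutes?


End time in minutes: 9×60 + 23 = 563
Start time in minutes: 8×60 + 10 = 490
Difference = 563 - 490 = 73 minutes
= 1 hours 13 minutes

1h 13m


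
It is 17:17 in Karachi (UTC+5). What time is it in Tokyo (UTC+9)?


21:17

Time difference = UTC+9 - UTC+5 = +4 hours
New hour = (17 + 4) mod 24
= 21 mod 24 = 21
Minutes unchanged → 21:17


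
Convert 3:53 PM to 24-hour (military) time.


Input: 3:53 PM
PM: 3 + 12 = 15

15:53


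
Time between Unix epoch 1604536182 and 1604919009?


Difference = 1604919009 - 1604536182 = 382827 seconds
In hours: 382827 / 3600 ≈ 106.3
In days: 382827 / 86400 ≈ 4.43

382827 seconds (106.3 hours / 4.43 days)


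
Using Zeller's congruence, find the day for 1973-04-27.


Zeller's congruence:
q=27, m=4, k=73, j=19
h = (27 + ⌊13×5/5⌋ + 73 + ⌊73/4⌋ + ⌊19/4⌋ - 2×19) mod 7
= (27 + 13 + 73 + 18 + 4 - 38) mod 7
= 97 mod 7 = 6
h=6 → Friday

Friday


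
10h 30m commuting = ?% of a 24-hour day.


43.8%

Time: 630 minutes
Day: 1440 minutes
Percentage = (630/1440) × 100 ≈ 43.8%


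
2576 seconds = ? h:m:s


0h 42m 56s

Hours: 2576 ÷ 3600 = 0 remainder 2576
Minutes: 2576 ÷ 60 = 42 remainder 56
Seconds: 56


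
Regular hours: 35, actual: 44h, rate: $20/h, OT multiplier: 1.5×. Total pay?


Regular: 35h × $20 = $700.00
Overtime: 44 - 35 = 9h
OT pay: 9h × $20 × 1.5 = $270.00
Total = $700.00 + $270.00 = $970.00

$970.00


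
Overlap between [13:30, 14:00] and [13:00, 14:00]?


Meeting A: 810-840 (in minutes from midnight)
Meeting B: 780-840
Overlap start = max(810, 780) = 810
Overlap end = min(840, 840) = 840
Overlap = max(0, 840 - 810) = 30 min

30 minutes


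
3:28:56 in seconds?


Hours: 3 × 3600 = 10800
Minutes: 28 × 60 = 1680
Seconds: 56
Total = 10800 + 1680 + 56 = 12536

12536 seconds


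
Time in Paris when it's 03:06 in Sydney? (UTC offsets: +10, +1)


18:06 (previous day)

Time difference = UTC+1 - UTC+10 = -9 hours
New hour = (3 -9) mod 24
= -6 mod 24 = 18
Minutes unchanged → 18:06; -6 < 0 → previous day


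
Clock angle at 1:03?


Hour hand = 1×30 + 3×0.5 = 31.5°
Minute hand = 3×6 = 18°
Difference = |31.5 - 18| = 13.5°

13.5°


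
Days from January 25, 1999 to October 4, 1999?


From January 25, 1999 to October 4, 1999
Rest of January 1999: 31 - 25 = 6
Full months: February 1999 28, March 31, April 30, May 31, June 30, July 31, August 31, September 30
Days into October 1999: 4
Total = 6 + 28 + 31 + 30 + 31 + 30 + 31 + 31 + 30 + 4 = 252 days

252 days


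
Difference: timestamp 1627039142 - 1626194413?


Difference = 1627039142 - 1626194413 = 844729 seconds
In hours: 844729 / 3600 ≈ 234.6
In days: 844729 / 86400 ≈ 9.78

844729 seconds (234.6 hours / 9.78 days)


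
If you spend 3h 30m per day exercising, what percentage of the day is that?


Time: 210 minutes
Day: 1440 minutes
Percentage = (210/1440) × 100 ≈ 14.6%

14.6%


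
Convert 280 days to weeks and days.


Weeks: 280 ÷ 7 = 40 remainder 0

40 weeks 0 days


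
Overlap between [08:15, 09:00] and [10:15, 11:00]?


Meeting A: 495-540 (in minutes from midnight)
Meeting B: 615-660
Overlap start = max(495, 615) = 615
Overlap end = min(540, 660) = 540
Overlap = max(0, 540 - 615) = 0 min

0 minutes


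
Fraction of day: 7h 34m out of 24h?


0.3153 (31.53%)

Total minutes: 7×60 + 34 = 454
Day = 24×60 = 1440 minutes
Fraction = 454/1440 ≈ 0.3153
As a percentage: 454/1440 × 100 ≈ 31.53%


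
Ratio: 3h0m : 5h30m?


Duration 1: 180 minutes
Duration 2: 330 minutes
Ratio = 180:330
GCD = 30
Simplified = 6:11
As a decimal: 6/11 ≈ 0.55

6:11 (0.55)


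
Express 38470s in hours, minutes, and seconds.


10h 41m 10s

Hours: 38470 ÷ 3600 = 10 remainder 2470
Minutes: 2470 ÷ 60 = 41 remainder 10
Seconds: 10


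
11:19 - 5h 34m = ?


Start: 679 minutes from midnight
Subtract: 334 minutes
Remaining: 679 - 334 = 345
Hours: 5, Minutes: 45

05:45


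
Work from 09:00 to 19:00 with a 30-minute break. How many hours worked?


Total time = (19×60+0) - (9×60+0)
= 1140 - 540 = 600 min
Minus break: 600 - 30 = 570 min
= 9h 30m

9h 30m (570 minutes)


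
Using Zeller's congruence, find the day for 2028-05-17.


Wednesday

Zeller's congruence:
q=17, m=5, k=28, j=20
h = (17 + ⌊13×6/5⌋ + 28 + ⌊28/4⌋ + ⌊20/4⌋ - 2×20) mod 7
= (17 + 15 + 28 + 7 + 5 - 40) mod 7
= 32 mod 7 = 4
h=4 → Wednesday


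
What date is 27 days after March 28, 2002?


Start: March 28, 2002
Add 27 days
March 28 → April 1: 31 - 28 + 1 = 4 days (27 - 4 = 23 left)
April 1 + 23 = April 24, 2002

April 24, 2002


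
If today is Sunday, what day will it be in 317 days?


Start: Sunday (index 6)
(6 + 317) mod 7
= 323 mod 7
= 1
Index 1 → Tuesday

Tuesday


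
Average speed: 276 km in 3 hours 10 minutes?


Distance: 276 km
Time: 3h 10m = 190 min = 190/60 = 19/6 hours
Speed = 276 ÷ (19/6) = 276 × 6 / 19 = 1656/19 ≈ 87.2 km/h

87.2 km/h


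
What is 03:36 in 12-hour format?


Hour: 3
3 < 12 → AM

3:36 AM


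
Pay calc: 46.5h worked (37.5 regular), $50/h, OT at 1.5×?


Regular: 37.5h × $50 = $1875.00
Overtime: 46.5 - 37.5 = 9.0h
OT pay: 9.0h × $50 × 1.5 = $675.00
Total = $1875.00 + $675.00 = $2550.00

$2550.00


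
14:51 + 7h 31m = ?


22:22

Start: 891 minutes from midnight
Add: 451 minutes
Total: 1342 minutes
Hours: 1342 ÷ 60 = 22 remainder 22


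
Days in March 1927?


Month: March (month 3)
March has 31 days

31 days


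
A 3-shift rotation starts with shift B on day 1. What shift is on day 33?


Shift A

Shifts: A, B, C
Start: B (index 1)
Day 33: (1 + 33 - 1) mod 3
= 33 mod 3
= 0
Index 0 → shift A


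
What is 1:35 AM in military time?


Input: 1:35 AM
AM hour stays: 1

01:35


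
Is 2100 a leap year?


Rules: divisible by 4 AND (not by 100 OR by 400)
2100 ÷ 4 = 525 exactly → divisible by 4
2100 ÷ 100 = 21 exactly → divisible by 100
2100 ÷ 400 = 5 remainder 100 → not divisible by 400
Divisible by 100 but not by 400 → not a leap year

No


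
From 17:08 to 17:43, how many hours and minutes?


0h 35m

End time in minutes: 17×60 + 43 = 1063
Start time in minutes: 17×60 + 8 = 1028
Difference = 1063 - 1028 = 35 minutes
= 0 hours 35 minutes


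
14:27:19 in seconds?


52039 seconds

Hours: 14 × 3600 = 50400
Minutes: 27 × 60 = 1620
Seconds: 19
Total = 50400 + 1620 + 19 = 52039


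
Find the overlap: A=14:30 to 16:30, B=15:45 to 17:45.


Meeting A: 870-990 (in minutes from midnight)
Meeting B: 945-1065
Overlap start = max(870, 945) = 945
Overlap end = min(990, 1065) = 990
Overlap = max(0, 990 - 945) = 45 min

45 minutes


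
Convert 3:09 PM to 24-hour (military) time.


Input: 3:09 PM
PM: 3 + 12 = 15

15:09


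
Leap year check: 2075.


No

Rules: divisible by 4 AND (not by 100 OR by 400)
2075 ÷ 4 = 518 remainder 3 → not divisible by 4
Not divisible by 4 → not a leap year


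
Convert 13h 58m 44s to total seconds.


50324 seconds

Hours: 13 × 3600 = 46800
Minutes: 58 × 60 = 3480
Seconds: 44
Total = 46800 + 3480 + 44 = 50324


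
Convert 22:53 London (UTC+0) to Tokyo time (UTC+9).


Time difference = UTC+9 - UTC+0 = +9 hours
New hour = (22 + 9) mod 24
= 31 mod 24 = 7
Minutes unchanged → 07:53; 31 ≥ 24 → next day

07:53 (next day)


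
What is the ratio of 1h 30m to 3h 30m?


Duration 1: 90 minutes
Duration 2: 210 minutes
Ratio = 90:210
GCD = 30
Simplified = 3:7
As a decimal: 3/7 ≈ 0.43

3:7 (0.43)


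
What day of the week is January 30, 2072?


Saturday

Zeller's congruence:
q=30, m=13, k=71, j=20
h = (30 + ⌊13×14/5⌋ + 71 + ⌊71/4⌋ + ⌊20/4⌋ - 2×20) mod 7
= (30 + 36 + 71 + 17 + 5 - 40) mod 7
= 119 mod 7 = 0
h=0 → Saturday


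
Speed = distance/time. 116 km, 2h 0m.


58.0 km/h

Distance: 116 km
Time: 2 hours
Speed = 116 / 2 = 58.0 km/h


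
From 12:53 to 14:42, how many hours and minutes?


End time in minutes: 14×60 + 42 = 882
Start time in minutes: 12×60 + 53 = 773
Difference = 882 - 773 = 109 minutes
= 1 hours 49 minutes

1h 49m


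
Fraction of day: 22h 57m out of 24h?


Total minutes: 22×60 + 57 = 1377
Day = 24×60 = 1440 minutes
Fraction = 1377/1440 ≈ 0.9563
As a percentage: 1377/1440 × 100 ≈ 95.63%

0.9563 (95.63%)


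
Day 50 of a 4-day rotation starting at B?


Shift C

Shifts: A, B, C, D
Start: B (index 1)
Day 50: (1 + 50 - 1) mod 4
= 50 mod 4
= 2
Index 2 → shift C


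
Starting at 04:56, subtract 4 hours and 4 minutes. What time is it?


00:52

Start: 296 minutes from midnight
Subtract: 244 minutes
Remaining: 296 - 244 = 52
Hours: 0, Minutes: 52


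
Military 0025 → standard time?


12:25 AM

Hour: 0
0 → 12 AM (midnight)


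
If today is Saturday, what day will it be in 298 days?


Start: Saturday (index 5)
(5 + 298) mod 7
= 303 mod 7
= 2
Index 2 → Wednesday

Wednesday


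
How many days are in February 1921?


Month: February (month 2)
February: 28 or 29 (leap year)
1921 leap year? No

28 days


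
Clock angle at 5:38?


59.0°

Hour hand = 5×30 + 38×0.5 = 169.0°
Minute hand = 38×6 = 228°
Difference = |169.0 - 228| = 59.0°


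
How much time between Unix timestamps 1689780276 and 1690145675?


365399 seconds (101.5 hours / 4.23 days)

Difference = 1690145675 - 1689780276 = 365399 seconds
In hours: 365399 / 3600 ≈ 101.5
In days: 365399 / 86400 ≈ 4.23


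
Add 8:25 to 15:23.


Start: 923 minutes from midnight
Add: 505 minutes
Total: 1428 minutes
Hours: 1428 ÷ 60 = 23 remainder 48

23:48


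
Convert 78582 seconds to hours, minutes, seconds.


Hours: 78582 ÷ 3600 = 21 remainder 2982
Minutes: 2982 ÷ 60 = 49 remainder 42
Seconds: 42

21h 49m 42s


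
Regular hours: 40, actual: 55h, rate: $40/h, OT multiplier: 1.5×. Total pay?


Regular: 40h × $40 = $1600.00
Overtime: 55 - 40 = 15h
OT pay: 15h × $40 × 1.5 = $900.00
Total = $1600.00 + $900.00 = $2500.00

$2500.00


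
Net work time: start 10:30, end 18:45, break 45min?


7h 30m (450 minutes)

Total time = (18×60+45) - (10×60+30)
= 1125 - 630 = 495 min
Minus break: 495 - 45 = 450 min
= 7h 30m


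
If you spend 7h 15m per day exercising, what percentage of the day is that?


30.2%

Time: 435 minutes
Day: 1440 minutes
Percentage = (435/1440) × 100 ≈ 30.2%


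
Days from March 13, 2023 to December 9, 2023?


271 days

From March 13, 2023 to December 9, 2023
Rest of March 2023: 31 - 13 = 18
Full months: April 30, May 31, June 30, July 31, August 31, September 30, October 31, November 30
Days into December 2023: 9
Total = 18 + 30 + 31 + 30 + 31 + 31 + 30 + 31 + 30 + 9 = 271 days


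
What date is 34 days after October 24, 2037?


November 27, 2037

Start: October 24, 2037
Add 34 days
October 24 → November 1: 31 - 24 + 1 = 8 days (34 - 8 = 26 left)
November 1 + 26 = November 27, 2037


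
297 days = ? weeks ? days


42 weeks 3 days

Weeks: 297 ÷ 7 = 42 remainder 3


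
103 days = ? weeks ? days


Weeks: 103 ÷ 7 = 14 remainder 5

14 weeks 5 days


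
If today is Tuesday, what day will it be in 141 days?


Start: Tuesday (index 1)
(1 + 141) mod 7
= 142 mod 7
= 2
Index 2 → Wednesday

Wednesday


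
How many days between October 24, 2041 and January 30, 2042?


From October 24, 2041 to January 30, 2042
Rest of October 2041: 31 - 24 = 7
Full months: November 30, December 31
Days into January 2042: 30
Total = 7 + 30 + 31 + 30 = 98 days

98 days


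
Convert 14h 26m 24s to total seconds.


51984 seconds

Hours: 14 × 3600 = 50400
Minutes: 26 × 60 = 1560
Seconds: 24
Total = 50400 + 1560 + 24 = 51984


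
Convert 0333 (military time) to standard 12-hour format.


Hour: 3
3 < 12 → AM

3:33 AM


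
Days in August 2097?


Month: August (month 8)
August has 31 days

31 days


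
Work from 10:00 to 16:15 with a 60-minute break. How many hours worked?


Total time = (16×60+15) - (10×60+0)
= 975 - 600 = 375 min
Minus break: 375 - 60 = 315 min
= 5h 15m

5h 15m (315 minutes)


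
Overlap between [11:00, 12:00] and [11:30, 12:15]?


Meeting A: 660-720 (in minutes from midnight)
Meeting B: 690-735
Overlap start = max(660, 690) = 690
Overlap end = min(720, 735) = 720
Overlap = max(0, 720 - 690) = 30 min

30 minutes


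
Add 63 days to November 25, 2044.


January 27, 2045

Start: November 25, 2044
Add 63 days
November 25 → December 1: 30 - 25 + 1 = 6 days (63 - 6 = 57 left)
December 1 → January 1: 31 - 1 + 1 = 31 days (57 - 31 = 26 left)
January 1 + 26 = January 27, 2045


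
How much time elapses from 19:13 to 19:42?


0h 29m

End time in minutes: 19×60 + 42 = 1182
Start time in minutes: 19×60 + 13 = 1153
Difference = 1182 - 1153 = 29 minutes
= 0 hours 29 minutes


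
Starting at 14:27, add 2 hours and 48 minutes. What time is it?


Start: 867 minutes from midnight
Add: 168 minutes
Total: 1035 minutes
Hours: 1035 ÷ 60 = 17 remainder 15

17:15


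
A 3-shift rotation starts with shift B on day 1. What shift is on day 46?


Shifts: A, B, C
Start: B (index 1)
Day 46: (1 + 46 - 1) mod 3
= 46 mod 3
= 1
Index 1 → shift B

Shift B


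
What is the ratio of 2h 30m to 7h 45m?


10:31 (0.32)

Duration 1: 150 minutes
Duration 2: 465 minutes
Ratio = 150:465
GCD = 15
Simplified = 10:31
As a decimal: 10/31 ≈ 0.32


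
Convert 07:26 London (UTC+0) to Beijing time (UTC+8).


15:26

Time difference = UTC+8 - UTC+0 = +8 hours
New hour = (7 + 8) mod 24
= 15 mod 24 = 15
Minutes unchanged → 15:26


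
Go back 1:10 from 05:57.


Start: 357 minutes from midnight
Subtract: 70 minutes
Remaining: 357 - 70 = 287
Hours: 4, Minutes: 47

04:47


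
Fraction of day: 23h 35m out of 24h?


0.9826 (98.26%)

Total minutes: 23×60 + 35 = 1415
Day = 24×60 = 1440 minutes
Fraction = 1415/1440 ≈ 0.9826
As a percentage: 1415/1440 × 100 ≈ 98.26%


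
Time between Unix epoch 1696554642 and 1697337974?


783332 seconds (217.6 hours / 9.07 days)

Difference = 1697337974 - 1696554642 = 783332 seconds
In hours: 783332 / 3600 ≈ 217.6
In days: 783332 / 86400 ≈ 9.07


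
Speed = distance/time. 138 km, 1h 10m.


118.3 km/h

Distance: 138 km
Time: 1h 10m = 70 min = 70/60 = 7/6 hours
Speed = 138 ÷ (7/6) = 138 × 6 / 7 = 828/7 ≈ 118.3 km/h


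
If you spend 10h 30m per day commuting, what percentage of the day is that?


Time: 630 minutes
Day: 1440 minutes
Percentage = (630/1440) × 100 ≈ 43.8%

43.8%


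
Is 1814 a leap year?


No

Rules: divisible by 4 AND (not by 100 OR by 400)
1814 ÷ 4 = 453 remainder 2 → not divisible by 4
Not divisible by 4 → not a leap year


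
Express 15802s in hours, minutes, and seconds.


Hours: 15802 ÷ 3600 = 4 remainder 1402
Minutes: 1402 ÷ 60 = 23 remainder 22
Seconds: 22

4h 23m 22s


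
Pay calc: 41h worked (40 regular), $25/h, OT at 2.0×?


Regular: 40h × $25 = $1000.00
Overtime: 41 - 40 = 1h
OT pay: 1h × $25 × 2.0 = $50.00
Total = $1000.00 + $50.00 = $1050.00

$1050.00


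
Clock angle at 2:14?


Hour hand = 2×30 + 14×0.5 = 67.0°
Minute hand = 14×6 = 84°
Difference = |67.0 - 84| = 17.0°

17.0°


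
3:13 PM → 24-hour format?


15:13

Input: 3:13 PM
PM: 3 + 12 = 15


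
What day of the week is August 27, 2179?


Zeller's congruence:
q=27, m=8, k=79, j=21
h = (27 + ⌊13×9/5⌋ + 79 + ⌊79/4⌋ + ⌊21/4⌋ - 2×21) mod 7
= (27 + 23 + 79 + 19 + 5 - 42) mod 7
= 111 mod 7 = 6
h=6 → Friday

Friday


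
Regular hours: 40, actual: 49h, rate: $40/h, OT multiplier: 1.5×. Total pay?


$2140.00

Regular: 40h × $40 = $1600.00
Overtime: 49 - 40 = 9h
OT pay: 9h × $40 × 1.5 = $540.00
Total = $1600.00 + $540.00 = $2140.00


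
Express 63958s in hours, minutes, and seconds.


17h 45m 58s

Hours: 63958 ÷ 3600 = 17 remainder 2758
Minutes: 2758 ÷ 60 = 45 remainder 58
Seconds: 58


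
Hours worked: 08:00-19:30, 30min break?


11h 0m (660 minutes)

Total time = (19×60+30) - (8×60+0)
= 1170 - 480 = 690 min
Minus break: 690 - 30 = 660 min
= 11h 0m


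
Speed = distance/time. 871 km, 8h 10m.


106.7 km/h

Distance: 871 km
Time: 8h 10m = 490 min = 490/60 = 49/6 hours
Speed = 871 ÷ (49/6) = 871 × 6 / 49 = 5226/49 ≈ 106.7 km/h


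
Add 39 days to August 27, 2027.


October 5, 2027

Start: August 27, 2027
Add 39 days
August 27 → September 1: 31 - 27 + 1 = 5 days (39 - 5 = 34 left)
September 1 → October 1: 30 - 1 + 1 = 30 days (34 - 30 = 4 left)
October 1 + 4 = October 5, 2027


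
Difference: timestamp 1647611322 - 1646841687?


769635 seconds (213.8 hours / 8.91 days)

Difference = 1647611322 - 1646841687 = 769635 seconds
In hours: 769635 / 3600 ≈ 213.8
In days: 769635 / 86400 ≈ 8.91


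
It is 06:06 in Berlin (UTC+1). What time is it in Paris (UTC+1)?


06:06

Time difference = UTC+1 - UTC+1 = +0 hours
New hour = (6 + 0) mod 24
= 6 mod 24 = 6
Minutes unchanged → 06:06


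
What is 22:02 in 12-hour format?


Hour: 22
22 - 12 = 10 → PM

10:02 PM


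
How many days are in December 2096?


Month: December (month 12)
December has 31 days

31 days


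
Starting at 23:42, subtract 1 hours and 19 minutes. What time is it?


Start: 1422 minutes from midnight
Subtract: 79 minutes
Remaining: 1422 - 79 = 1343
Hours: 22, Minutes: 23

22:23


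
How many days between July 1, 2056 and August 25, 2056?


55 days

From July 1, 2056 to August 25, 2056
Rest of July 2056: 31 - 1 = 30
Days into August 2056: 25
Total = 30 + 25 = 55 days


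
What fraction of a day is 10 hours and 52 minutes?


0.4528 (45.28%)

Total minutes: 10×60 + 52 = 652
Day = 24×60 = 1440 minutes
Fraction = 652/1440 ≈ 0.4528
As a percentage: 652/1440 × 100 ≈ 45.28%


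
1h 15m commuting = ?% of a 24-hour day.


Time: 75 minutes
Day: 1440 minutes
Percentage = (75/1440) × 100 ≈ 5.2%

5.2%


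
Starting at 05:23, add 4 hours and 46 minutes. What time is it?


Start: 323 minutes from midnight
Add: 286 minutes
Total: 609 minutes
Hours: 609 ÷ 60 = 10 remainder 9

10:09


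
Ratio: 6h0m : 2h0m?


Duration 1: 360 minutes
Duration 2: 120 minutes
Ratio = 360:120
GCD = 120
Simplified = 3:1
As a decimal: 3/1 = 3.00

3:1 (3.00)


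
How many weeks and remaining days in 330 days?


Weeks: 330 ÷ 7 = 47 remainder 1

47 weeks 1 days


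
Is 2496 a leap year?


Yes

Rules: divisible by 4 AND (not by 100 OR by 400)
2496 ÷ 4 = 624 exactly → divisible by 4
2496 ÷ 100 = 24 remainder 96 → not divisible by 100
Divisible by 4 but not by 100 → leap year


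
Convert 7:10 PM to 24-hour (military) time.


Input: 7:10 PM
PM: 7 + 12 = 19

19:10


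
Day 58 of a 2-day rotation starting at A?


Shifts: A, B
Start: A (index 0)
Day 58: (0 + 58 - 1) mod 2
= 57 mod 2
= 1
Index 1 → shift B

Shift B


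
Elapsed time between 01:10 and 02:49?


1h 39m

End time in minutes: 2×60 + 49 = 169
Start time in minutes: 1×60 + 10 = 70
Difference = 169 - 70 = 99 minutes
= 1 hours 39 minutes


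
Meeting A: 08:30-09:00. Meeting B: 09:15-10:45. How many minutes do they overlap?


Meeting A: 510-540 (in minutes from midnight)
Meeting B: 555-645
Overlap start = max(510, 555) = 555
Overlap end = min(540, 645) = 540
Overlap = max(0, 540 - 555) = 0 min

0 minutes


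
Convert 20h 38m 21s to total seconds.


74301 seconds

Hours: 20 × 3600 = 72000
Minutes: 38 × 60 = 2280
Seconds: 21
Total = 72000 + 2280 + 21 = 74301


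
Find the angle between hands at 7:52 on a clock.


Hour hand = 7×30 + 52×0.5 = 236.0°
Minute hand = 52×6 = 312°
Difference = |236.0 - 312| = 76.0°

76.0°


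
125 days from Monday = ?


Sunday

Start: Monday (index 0)
(0 + 125) mod 7
= 125 mod 7
= 6
Index 6 → Sunday


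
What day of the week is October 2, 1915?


Saturday

Zeller's congruence:
q=2, m=10, k=15, j=19
h = (2 + ⌊13×11/5⌋ + 15 + ⌊15/4⌋ + ⌊19/4⌋ - 2×19) mod 7
= (2 + 28 + 15 + 3 + 4 - 38) mod 7
= 14 mod 7 = 0
h=0 → Saturday


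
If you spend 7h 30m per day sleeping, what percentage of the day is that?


Time: 450 minutes
Day: 1440 minutes
Percentage = (450/1440) × 100 ≈ 31.3%

31.3%


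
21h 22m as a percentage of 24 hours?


0.8903 (89.03%)

Total minutes: 21×60 + 22 = 1282
Day = 24×60 = 1440 minutes
Fraction = 1282/1440 ≈ 0.8903
As a percentage: 1282/1440 × 100 ≈ 89.03%


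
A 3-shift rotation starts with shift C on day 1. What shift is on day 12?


Shifts: A, B, C
Start: C (index 2)
Day 12: (2 + 12 - 1) mod 3
= 13 mod 3
= 1
Index 1 → shift B

Shift B


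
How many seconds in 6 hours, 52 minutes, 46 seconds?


24766 seconds

Hours: 6 × 3600 = 21600
Minutes: 52 × 60 = 3120
Seconds: 46
Total = 21600 + 3120 + 46 = 24766


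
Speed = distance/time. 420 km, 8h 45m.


48.0 km/h

Distance: 420 km
Time: 8h 45m = 525 min = 525/60 = 35/4 hours
Speed = 420 ÷ (35/4) = 420 × 4 / 35 = 1680/35 = 48.0 km/h


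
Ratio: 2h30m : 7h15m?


10:29 (0.34)

Duration 1: 150 minutes
Duration 2: 435 minutes
Ratio = 150:435
GCD = 15
Simplified = 10:29
As a decimal: 10/29 ≈ 0.34


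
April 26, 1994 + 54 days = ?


Start: April 26, 1994
Add 54 days
April 26 → May 1: 30 - 26 + 1 = 5 days (54 - 5 = 49 left)
May 1 → June 1: 31 - 1 + 1 = 31 days (49 - 31 = 18 left)
June 1 + 18 = June 19, 1994

June 19, 1994


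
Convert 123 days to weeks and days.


17 weeks 4 days

Weeks: 123 ÷ 7 = 17 remainder 4


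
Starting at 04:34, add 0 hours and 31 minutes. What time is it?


Start: 274 minutes from midnight
Add: 31 minutes
Total: 305 minutes
Hours: 305 ÷ 60 = 5 remainder 5

05:05


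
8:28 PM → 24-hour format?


20:28

Input: 8:28 PM
PM: 8 + 12 = 20


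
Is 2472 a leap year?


Yes

Rules: divisible by 4 AND (not by 100 OR by 400)
2472 ÷ 4 = 618 exactly → divisible by 4
2472 ÷ 100 = 24 remainder 72 → not divisible by 100
Divisible by 4 but not by 100 → leap year


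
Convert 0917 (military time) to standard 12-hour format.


Hour: 9
9 < 12 → AM

9:17 AM


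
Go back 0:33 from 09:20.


Start: 560 minutes from midnight
Subtract: 33 minutes
Remaining: 560 - 33 = 527
Hours: 8, Minutes: 47

08:47


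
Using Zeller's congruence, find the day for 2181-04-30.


Monday

Zeller's congruence:
q=30, m=4, k=81, j=21
h = (30 + ⌊13×5/5⌋ + 81 + ⌊81/4⌋ + ⌊21/4⌋ - 2×21) mod 7
= (30 + 13 + 81 + 20 + 5 - 42) mod 7
= 107 mod 7 = 2
h=2 → Monday


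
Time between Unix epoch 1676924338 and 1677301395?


Difference = 1677301395 - 1676924338 = 377057 seconds
In hours: 377057 / 3600 ≈ 104.7
In days: 377057 / 86400 ≈ 4.36

377057 seconds (104.7 hours / 4.36 days)


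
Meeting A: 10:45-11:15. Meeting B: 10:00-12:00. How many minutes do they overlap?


Meeting A: 645-675 (in minutes from midnight)
Meeting B: 600-720
Overlap start = max(645, 600) = 645
Overlap end = min(675, 720) = 675
Overlap = max(0, 675 - 645) = 30 min

30 minutes


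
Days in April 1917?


Month: April (month 4)
April has 30 days

30 days


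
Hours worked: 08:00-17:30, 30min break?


Total time = (17×60+30) - (8×60+0)
= 1050 - 480 = 570 min
Minus break: 570 - 30 = 540 min
= 9h 0m

9h 0m (540 minutes)


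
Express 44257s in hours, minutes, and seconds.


Hours: 44257 ÷ 3600 = 12 remainder 1057
Minutes: 1057 ÷ 60 = 17 remainder 37
Seconds: 37

12h 17m 37s


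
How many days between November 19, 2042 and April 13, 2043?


From November 19, 2042 to April 13, 2043
Rest of November 2042: 30 - 19 = 11
Full months: December 31, January 31, February 2043 28, March 31
Days into April 2043: 13
Total = 11 + 31 + 31 + 28 + 31 + 13 = 145 days

145 days


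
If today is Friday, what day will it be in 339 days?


Monday

Start: Friday (index 4)
(4 + 339) mod 7
= 343 mod 7
= 0
Index 0 → Monday


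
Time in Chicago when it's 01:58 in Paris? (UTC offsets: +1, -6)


Time difference = UTC-6 - UTC+1 = -7 hours
New hour = (1 -7) mod 24
= -6 mod 24 = 18
Minutes unchanged → 18:58; -6 < 0 → previous day

18:58 (previous day)


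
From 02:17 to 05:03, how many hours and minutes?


End time in minutes: 5×60 + 3 = 303
Start time in minutes: 2×60 + 17 = 137
Difference = 303 - 137 = 166 minutes
= 2 hours 46 minutes

2h 46m


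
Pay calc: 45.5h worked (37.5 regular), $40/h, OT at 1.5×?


$1980.00

Regular: 37.5h × $40 = $1500.00
Overtime: 45.5 - 37.5 = 8.0h
OT pay: 8.0h × $40 × 1.5 = $480.00
Total = $1500.00 + $480.00 = $1980.00


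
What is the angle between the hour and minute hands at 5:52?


136.0°

Hour hand = 5×30 + 52×0.5 = 176.0°
Minute hand = 52×6 = 312°
Difference = |176.0 - 312| = 136.0°


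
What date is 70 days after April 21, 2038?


June 30, 2038

Start: April 21, 2038
Add 70 days
April 21 → May 1: 30 - 21 + 1 = 10 days (70 - 10 = 60 left)
May 1 → June 1: 31 - 1 + 1 = 31 days (60 - 31 = 29 left)
June 1 + 29 = June 30, 2038


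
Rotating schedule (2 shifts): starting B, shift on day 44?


Shift A

Shifts: A, B
Start: B (index 1)
Day 44: (1 + 44 - 1) mod 2
= 44 mod 2
= 0
Index 0 → shift A


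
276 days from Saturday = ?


Start: Saturday (index 5)
(5 + 276) mod 7
= 281 mod 7
= 1
Index 1 → Tuesday

Tuesday


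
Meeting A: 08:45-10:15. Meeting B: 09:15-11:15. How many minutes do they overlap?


60 minutes

Meeting A: 525-615 (in minutes from midnight)
Meeting B: 555-675
Overlap start = max(525, 555) = 555
Overlap end = min(615, 675) = 615
Overlap = max(0, 615 - 555) = 60 min


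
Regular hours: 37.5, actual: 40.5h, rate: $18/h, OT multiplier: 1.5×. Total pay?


Regular: 37.5h × $18 = $675.00
Overtime: 40.5 - 37.5 = 3.0h
OT pay: 3.0h × $18 × 1.5 = $81.00
Total = $675.00 + $81.00 = $756.00

$756.00


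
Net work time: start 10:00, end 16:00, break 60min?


Total time = (16×60+0) - (10×60+0)
= 960 - 600 = 360 min
Minus break: 360 - 60 = 300 min
= 5h 0m

5h 0m (300 minutes)


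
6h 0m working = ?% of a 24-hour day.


25.0%

Time: 360 minutes
Day: 1440 minutes
Percentage = (360/1440) × 100 = 25.0%


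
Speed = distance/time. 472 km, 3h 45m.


125.9 km/h

Distance: 472 km
Time: 3h 45m = 225 min = 225/60 = 15/4 hours
Speed = 472 ÷ (15/4) = 472 × 4 / 15 = 1888/15 ≈ 125.9 km/h


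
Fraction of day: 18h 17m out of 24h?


Total minutes: 18×60 + 17 = 1097
Day = 24×60 = 1440 minutes
Fraction = 1097/1440 ≈ 0.7618
As a percentage: 1097/1440 × 100 ≈ 76.18%

0.7618 (76.18%)


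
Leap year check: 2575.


No

Rules: divisible by 4 AND (not by 100 OR by 400)
2575 ÷ 4 = 643 remainder 3 → not divisible by 4
Not divisible by 4 → not a leap year


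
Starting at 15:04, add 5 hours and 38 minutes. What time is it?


Start: 904 minutes from midnight
Add: 338 minutes
Total: 1242 minutes
Hours: 1242 ÷ 60 = 20 remainder 42

20:42


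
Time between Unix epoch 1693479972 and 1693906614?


426642 seconds (118.5 hours / 4.94 days)

Difference = 1693906614 - 1693479972 = 426642 seconds
In hours: 426642 / 3600 ≈ 118.5
In days: 426642 / 86400 ≈ 4.94


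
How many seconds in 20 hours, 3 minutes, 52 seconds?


72232 seconds

Hours: 20 × 3600 = 72000
Minutes: 3 × 60 = 180
Seconds: 52
Total = 72000 + 180 + 52 = 72232


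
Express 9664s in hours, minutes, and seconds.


2h 41m 4s

Hours: 9664 ÷ 3600 = 2 remainder 2464
Minutes: 2464 ÷ 60 = 41 remainder 4
Seconds: 4


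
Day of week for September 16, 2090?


Saturday

Zeller's congruence:
q=16, m=9, k=90, j=20
h = (16 + ⌊13×10/5⌋ + 90 + ⌊90/4⌋ + ⌊20/4⌋ - 2×20) mod 7
= (16 + 26 + 90 + 22 + 5 - 40) mod 7
= 119 mod 7 = 0
h=0 → Saturday


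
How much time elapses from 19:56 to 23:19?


3h 23m

End time in minutes: 23×60 + 19 = 1399
Start time in minutes: 19×60 + 56 = 1196
Difference = 1399 - 1196 = 203 minutes
= 3 hours 23 minutes


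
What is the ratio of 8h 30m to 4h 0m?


Duration 1: 510 minutes
Duration 2: 240 minutes
Ratio = 510:240
GCD = 30
Simplified = 17:8
As a decimal: 17/8 ≈ 2.13

17:8 (2.13)


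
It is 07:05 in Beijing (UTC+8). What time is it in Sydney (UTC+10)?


Time difference = UTC+10 - UTC+8 = +2 hours
New hour = (7 + 2) mod 24
= 9 mod 24 = 9
Minutes unchanged → 09:05

09:05
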